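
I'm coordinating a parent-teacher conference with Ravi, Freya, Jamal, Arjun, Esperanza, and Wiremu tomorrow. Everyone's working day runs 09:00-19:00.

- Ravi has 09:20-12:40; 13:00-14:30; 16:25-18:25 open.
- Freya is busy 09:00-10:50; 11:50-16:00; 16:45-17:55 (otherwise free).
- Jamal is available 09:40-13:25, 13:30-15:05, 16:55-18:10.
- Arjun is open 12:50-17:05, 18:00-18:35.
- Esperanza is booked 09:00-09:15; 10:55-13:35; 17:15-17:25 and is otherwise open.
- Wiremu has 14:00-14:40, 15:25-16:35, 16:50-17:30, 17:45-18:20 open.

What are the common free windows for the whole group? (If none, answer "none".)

Ravi free: 09:20-12:40, 13:00-14:30, 16:25-18:25.
Freya free: 10:50-11:50, 16:00-16:45, 17:55-19:00 (invert busy blocks within the working day).
Jamal free: 09:40-13:25, 13:30-15:05, 16:55-18:10.
Arjun free: 12:50-17:05, 18:00-18:35.
Esperanza free: 09:15-10:55, 13:35-17:15, 17:25-19:00 (invert busy blocks within the working day).
Wiremu free: 14:00-14:40, 15:25-16:35, 16:50-17:30, 17:45-18:20.
Ravi ∩ Freya: 10:50-11:50, 16:25-16:45, 17:55-18:25.
Ravi ∩ Freya ∩ Jamal: 10:50-11:50, 17:55-18:10.
Ravi ∩ Freya ∩ Jamal ∩ Arjun: 18:00-18:10.
Ravi ∩ Freya ∩ Jamal ∩ Arjun ∩ Esperanza: 18:00-18:10.
Ravi ∩ Freya ∩ Jamal ∩ Arjun ∩ Esperanza ∩ Wiremu: 18:00-18:10.

18:00-18:10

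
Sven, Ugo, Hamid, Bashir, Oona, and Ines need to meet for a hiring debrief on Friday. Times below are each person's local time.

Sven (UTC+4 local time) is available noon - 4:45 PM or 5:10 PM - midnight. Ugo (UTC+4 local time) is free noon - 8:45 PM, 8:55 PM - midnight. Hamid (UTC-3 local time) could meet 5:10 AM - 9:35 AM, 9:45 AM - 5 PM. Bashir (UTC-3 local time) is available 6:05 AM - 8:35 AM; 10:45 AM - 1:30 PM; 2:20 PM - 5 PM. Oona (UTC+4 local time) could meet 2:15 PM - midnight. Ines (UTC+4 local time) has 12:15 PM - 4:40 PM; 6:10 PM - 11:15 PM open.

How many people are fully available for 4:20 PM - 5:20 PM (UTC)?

Sven in UTC: 08:00-12:45, 13:10-20:00 (subtract 4h to convert from UTC+4).
Ugo in UTC: 08:00-16:45, 16:55-20:00 (subtract 4h to convert from UTC+4).
Hamid in UTC: 08:10-12:35, 12:45-20:00 (add 3h to convert from UTC-3).
Bashir in UTC: 09:05-11:35, 13:45-16:30, 17:20-20:00 (add 3h to convert from UTC-3).
Oona in UTC: 10:15-20:00 (subtract 4h to convert from UTC+4).
Ines in UTC: 08:15-12:40, 14:10-19:15 (subtract 4h to convert from UTC+4).
Sven, Hamid, Oona, and Ines can make the full 16:20-17:20 slot — that's 4.

4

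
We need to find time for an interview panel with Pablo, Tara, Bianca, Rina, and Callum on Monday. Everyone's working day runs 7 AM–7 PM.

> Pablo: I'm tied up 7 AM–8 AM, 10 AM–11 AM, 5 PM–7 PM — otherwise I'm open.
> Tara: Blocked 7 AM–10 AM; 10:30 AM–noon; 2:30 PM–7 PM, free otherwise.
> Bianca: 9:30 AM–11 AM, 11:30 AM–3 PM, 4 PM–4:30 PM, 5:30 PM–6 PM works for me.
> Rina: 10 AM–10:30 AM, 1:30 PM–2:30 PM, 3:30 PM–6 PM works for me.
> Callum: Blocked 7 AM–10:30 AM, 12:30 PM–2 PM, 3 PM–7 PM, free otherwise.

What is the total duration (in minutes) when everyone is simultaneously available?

30

Pablo free: 08:00-10:00, 11:00-17:00 (invert busy blocks within the working day).
Tara free: 10:00-10:30, 12:00-14:30 (invert busy blocks within the working day).
Bianca free: 09:30-11:00, 11:30-15:00, 16:00-16:30, 17:30-18:00.
Rina free: 10:00-10:30, 13:30-14:30, 15:30-18:00.
Callum free: 10:30-12:30, 14:00-15:00 (invert busy blocks within the working day).
Pablo ∩ Tara: 12:00-14:30.
Pablo ∩ Tara ∩ Bianca: 12:00-14:30.
Pablo ∩ Tara ∩ Bianca ∩ Rina: 13:30-14:30.
Pablo ∩ Tara ∩ Bianca ∩ Rina ∩ Callum: 14:00-14:30.
Those are the intersection windows.
That's a single block of 30 minutes.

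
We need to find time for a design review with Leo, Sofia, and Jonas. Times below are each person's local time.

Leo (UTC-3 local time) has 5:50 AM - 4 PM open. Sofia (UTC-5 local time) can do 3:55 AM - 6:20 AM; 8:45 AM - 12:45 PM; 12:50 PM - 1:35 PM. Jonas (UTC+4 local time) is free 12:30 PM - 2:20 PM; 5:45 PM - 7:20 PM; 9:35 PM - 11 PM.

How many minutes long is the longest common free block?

95

Leo in UTC: 08:50-19:00 (add 3h to convert from UTC-3).
Sofia in UTC: 08:55-11:20, 13:45-17:45, 17:50-18:35 (add 5h to convert from UTC-5).
Jonas in UTC: 08:30-10:20, 13:45-15:20, 17:35-19:00 (subtract 4h to convert from UTC+4).
Leo ∩ Sofia: 08:55-11:20, 13:45-17:45, 17:50-18:35.
Leo ∩ Sofia ∩ Jonas: 08:55-10:20, 13:45-15:20, 17:35-17:45, 17:50-18:35.
The longest is 13:45-15:20 at 95 minutes.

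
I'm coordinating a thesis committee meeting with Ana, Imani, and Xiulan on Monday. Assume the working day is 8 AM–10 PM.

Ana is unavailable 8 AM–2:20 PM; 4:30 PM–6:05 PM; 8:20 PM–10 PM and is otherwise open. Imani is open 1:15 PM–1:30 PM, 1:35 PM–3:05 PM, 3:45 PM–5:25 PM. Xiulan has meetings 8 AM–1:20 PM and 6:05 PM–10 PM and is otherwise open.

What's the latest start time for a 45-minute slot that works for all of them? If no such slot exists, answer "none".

15:45

Ana free: 14:20-16:30, 18:05-20:20 (invert busy blocks within the working day).
Imani free: 13:15-13:30, 13:35-15:05, 15:45-17:25.
Xiulan free: 13:20-18:05 (invert busy blocks within the working day).
Ana ∩ Imani: 14:20-15:05, 15:45-16:30.
Ana ∩ Imani ∩ Xiulan: 14:20-15:05, 15:45-16:30.
The last common window of at least 45 minutes is 15:45-16:30; a 45-minute meeting can start as late as 15:45 and still end by 16:30.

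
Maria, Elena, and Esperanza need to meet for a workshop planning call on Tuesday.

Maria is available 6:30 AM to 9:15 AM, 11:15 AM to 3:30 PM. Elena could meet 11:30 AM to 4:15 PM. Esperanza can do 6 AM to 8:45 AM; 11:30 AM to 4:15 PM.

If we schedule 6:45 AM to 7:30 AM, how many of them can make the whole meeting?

2

Maria and Esperanza can make the full 06:45-07:30 slot — that's 2.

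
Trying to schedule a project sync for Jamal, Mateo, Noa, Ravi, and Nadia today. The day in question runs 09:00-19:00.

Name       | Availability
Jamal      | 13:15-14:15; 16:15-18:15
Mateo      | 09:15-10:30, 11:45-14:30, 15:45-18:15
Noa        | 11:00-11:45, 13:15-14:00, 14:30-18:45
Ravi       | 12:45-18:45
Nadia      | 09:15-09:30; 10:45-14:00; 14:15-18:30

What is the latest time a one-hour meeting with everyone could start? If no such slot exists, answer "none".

Jamal ∩ Mateo: 13:15-14:15, 16:15-18:15.
Jamal ∩ Mateo ∩ Noa: 13:15-14:00, 16:15-18:15.
Jamal ∩ Mateo ∩ Noa ∩ Ravi: 13:15-14:00, 16:15-18:15.
Jamal ∩ Mateo ∩ Noa ∩ Ravi ∩ Nadia: 13:15-14:00, 16:15-18:15.
So the common availability across everyone is 13:15-14:00, 16:15-18:15.
The last common window of at least 60 minutes is 16:15-18:15; a 60-minute meeting can start as late as 17:15 and still end by 18:15.

17:15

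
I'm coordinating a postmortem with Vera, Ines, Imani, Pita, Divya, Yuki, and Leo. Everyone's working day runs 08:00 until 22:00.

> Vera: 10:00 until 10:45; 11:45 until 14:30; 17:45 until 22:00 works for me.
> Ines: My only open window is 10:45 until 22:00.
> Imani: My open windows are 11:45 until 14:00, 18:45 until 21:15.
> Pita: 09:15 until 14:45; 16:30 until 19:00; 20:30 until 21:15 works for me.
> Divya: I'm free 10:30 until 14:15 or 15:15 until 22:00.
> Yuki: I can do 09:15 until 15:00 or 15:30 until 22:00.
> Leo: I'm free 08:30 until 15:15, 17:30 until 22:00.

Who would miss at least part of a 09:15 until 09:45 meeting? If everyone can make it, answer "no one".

Divya, Imani, Ines, Vera

Vera: not fully free for 09:15-09:45. Ines: not fully free for 09:15-09:45. Imani: not fully free for 09:15-09:45. Pita: free for 09:15-09:45. Divya: not fully free for 09:15-09:45. Yuki: free for 09:15-09:45. Leo: free for 09:15-09:45.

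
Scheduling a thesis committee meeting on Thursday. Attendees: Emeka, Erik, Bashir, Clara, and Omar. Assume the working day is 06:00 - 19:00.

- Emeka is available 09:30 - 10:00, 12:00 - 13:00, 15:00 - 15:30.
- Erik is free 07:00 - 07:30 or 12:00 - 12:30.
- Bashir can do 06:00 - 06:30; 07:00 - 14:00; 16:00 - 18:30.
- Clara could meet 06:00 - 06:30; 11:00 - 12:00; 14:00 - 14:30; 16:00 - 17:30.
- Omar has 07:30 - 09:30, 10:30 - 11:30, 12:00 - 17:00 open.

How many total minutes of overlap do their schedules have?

0

Emeka ∩ Erik: 12:00-12:30.
Emeka ∩ Erik ∩ Bashir: 12:00-12:30.
Emeka ∩ Erik ∩ Bashir ∩ Clara: ∅.
Emeka ∩ Erik ∩ Bashir ∩ Clara ∩ Omar: ∅.
There is no time when everyone is free.
There is no common window, so the total is 0 minutes.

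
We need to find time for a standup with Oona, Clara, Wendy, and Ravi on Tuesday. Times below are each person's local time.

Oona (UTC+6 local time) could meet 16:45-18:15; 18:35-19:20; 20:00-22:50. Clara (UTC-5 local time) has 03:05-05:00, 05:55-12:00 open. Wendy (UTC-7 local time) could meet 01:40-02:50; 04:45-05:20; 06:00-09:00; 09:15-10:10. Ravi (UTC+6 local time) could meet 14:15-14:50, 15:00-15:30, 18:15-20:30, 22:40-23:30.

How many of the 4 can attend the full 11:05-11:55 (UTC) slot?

Oona in UTC: 10:45-12:15, 12:35-13:20, 14:00-16:50 (subtract 6h to convert from UTC+6).
Clara in UTC: 08:05-10:00, 10:55-17:00 (add 5h to convert from UTC-5).
Wendy in UTC: 08:40-09:50, 11:45-12:20, 13:00-16:00, 16:15-17:10 (add 7h to convert from UTC-7).
Ravi in UTC: 08:15-08:50, 09:00-09:30, 12:15-14:30, 16:40-17:30 (subtract 6h to convert from UTC+6).
Oona and Clara can make the full 11:05-11:55 slot — that's 2.

2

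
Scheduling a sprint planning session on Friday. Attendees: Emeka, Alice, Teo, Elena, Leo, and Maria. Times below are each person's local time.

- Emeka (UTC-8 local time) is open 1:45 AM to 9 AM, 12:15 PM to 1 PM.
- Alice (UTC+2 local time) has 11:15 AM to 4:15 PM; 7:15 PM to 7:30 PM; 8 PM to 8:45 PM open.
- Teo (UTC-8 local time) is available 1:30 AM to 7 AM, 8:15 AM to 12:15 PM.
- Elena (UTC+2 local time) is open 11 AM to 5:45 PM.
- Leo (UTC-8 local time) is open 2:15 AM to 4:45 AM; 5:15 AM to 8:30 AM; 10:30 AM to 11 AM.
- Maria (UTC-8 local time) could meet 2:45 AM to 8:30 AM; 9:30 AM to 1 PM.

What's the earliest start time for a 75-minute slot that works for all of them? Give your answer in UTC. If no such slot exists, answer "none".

10:45

Emeka in UTC: 09:45-17:00, 20:15-21:00 (add 8h to convert from UTC-8).
Alice in UTC: 09:15-14:15, 17:15-17:30, 18:00-18:45 (subtract 2h to convert from UTC+2).
Teo in UTC: 09:30-15:00, 16:15-20:15 (add 8h to convert from UTC-8).
Elena in UTC: 09:00-15:45 (subtract 2h to convert from UTC+2).
Leo in UTC: 10:15-12:45, 13:15-16:30, 18:30-19:00 (add 8h to convert from UTC-8).
Maria in UTC: 10:45-16:30, 17:30-21:00 (add 8h to convert from UTC-8).
Emeka ∩ Alice: 09:45-14:15.
Emeka ∩ Alice ∩ Teo: 09:45-14:15.
Emeka ∩ Alice ∩ Teo ∩ Elena: 09:45-14:15.
Emeka ∩ Alice ∩ Teo ∩ Elena ∩ Leo: 10:15-12:45, 13:15-14:15.
Emeka ∩ Alice ∩ Teo ∩ Elena ∩ Leo ∩ Maria: 10:45-12:45, 13:15-14:15.
The first common window of at least 75 minutes is 10:45-12:45, so the earliest start is 10:45.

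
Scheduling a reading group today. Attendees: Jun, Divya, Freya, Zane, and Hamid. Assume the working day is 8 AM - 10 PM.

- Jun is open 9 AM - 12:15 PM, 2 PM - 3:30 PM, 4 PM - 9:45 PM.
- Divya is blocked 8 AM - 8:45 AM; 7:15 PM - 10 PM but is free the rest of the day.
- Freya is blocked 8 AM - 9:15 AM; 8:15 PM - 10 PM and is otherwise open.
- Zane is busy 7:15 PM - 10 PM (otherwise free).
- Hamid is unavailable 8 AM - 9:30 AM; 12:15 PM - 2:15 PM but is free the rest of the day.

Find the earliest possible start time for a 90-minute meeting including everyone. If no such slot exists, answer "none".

09:30

Jun free: 09:00-12:15, 14:00-15:30, 16:00-21:45.
Divya free: 08:45-19:15 (invert busy blocks within the working day).
Freya free: 09:15-20:15 (invert busy blocks within the working day).
Zane free: 08:00-19:15 (invert busy blocks within the working day).
Hamid free: 09:30-12:15, 14:15-22:00 (invert busy blocks within the working day).
Jun ∩ Divya: 09:00-12:15, 14:00-15:30, 16:00-19:15.
Jun ∩ Divya ∩ Freya: 09:15-12:15, 14:00-15:30, 16:00-19:15.
Jun ∩ Divya ∩ Freya ∩ Zane: 09:15-12:15, 14:00-15:30, 16:00-19:15.
Jun ∩ Divya ∩ Freya ∩ Zane ∩ Hamid: 09:30-12:15, 14:15-15:30, 16:00-19:15.
So the common availability across everyone is 09:30-12:15, 14:15-15:30, 16:00-19:15.
The first common window of at least 90 minutes is 09:30-12:15, so the earliest start is 09:30.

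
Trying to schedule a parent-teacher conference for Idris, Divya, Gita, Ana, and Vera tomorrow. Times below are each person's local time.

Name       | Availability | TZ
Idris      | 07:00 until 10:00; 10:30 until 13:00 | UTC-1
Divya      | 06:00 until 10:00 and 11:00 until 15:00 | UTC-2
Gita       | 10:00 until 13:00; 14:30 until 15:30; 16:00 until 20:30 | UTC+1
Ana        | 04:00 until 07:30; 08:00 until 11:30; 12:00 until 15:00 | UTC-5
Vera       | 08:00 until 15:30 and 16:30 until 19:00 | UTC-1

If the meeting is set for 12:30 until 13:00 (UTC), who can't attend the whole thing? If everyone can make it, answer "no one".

Ana, Divya, Gita

Idris in UTC: 08:00-11:00, 11:30-14:00 (add 1h to convert from UTC-1).
Divya in UTC: 08:00-12:00, 13:00-17:00 (add 2h to convert from UTC-2).
Gita in UTC: 09:00-12:00, 13:30-14:30, 15:00-19:30 (subtract 1h to convert from UTC+1).
Ana in UTC: 09:00-12:30, 13:00-16:30, 17:00-20:00 (add 5h to convert from UTC-5).
Vera in UTC: 09:00-16:30, 17:30-20:00 (add 1h to convert from UTC-1).
Idris: free for 12:30-13:00. Divya: not fully free for 12:30-13:00. Gita: not fully free for 12:30-13:00. Ana: not fully free for 12:30-13:00. Vera: free for 12:30-13:00.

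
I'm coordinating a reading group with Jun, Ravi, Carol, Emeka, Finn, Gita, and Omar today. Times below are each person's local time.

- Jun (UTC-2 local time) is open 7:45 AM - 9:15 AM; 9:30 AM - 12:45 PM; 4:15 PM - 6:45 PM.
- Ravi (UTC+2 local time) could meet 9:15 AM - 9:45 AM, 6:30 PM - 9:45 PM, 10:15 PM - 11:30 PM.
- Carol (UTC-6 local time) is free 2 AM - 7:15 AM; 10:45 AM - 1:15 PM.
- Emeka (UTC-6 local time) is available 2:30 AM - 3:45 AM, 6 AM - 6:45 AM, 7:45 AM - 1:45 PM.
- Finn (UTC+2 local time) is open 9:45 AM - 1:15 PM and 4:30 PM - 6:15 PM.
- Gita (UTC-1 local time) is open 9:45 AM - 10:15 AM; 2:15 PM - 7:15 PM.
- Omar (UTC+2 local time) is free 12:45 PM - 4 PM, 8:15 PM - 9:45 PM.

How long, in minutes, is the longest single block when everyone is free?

0

Jun in UTC: 09:45-11:15, 11:30-14:45, 18:15-20:45 (add 2h to convert from UTC-2).
Ravi in UTC: 07:15-07:45, 16:30-19:45, 20:15-21:30 (subtract 2h to convert from UTC+2).
Carol in UTC: 08:00-13:15, 16:45-19:15 (add 6h to convert from UTC-6).
Emeka in UTC: 08:30-09:45, 12:00-12:45, 13:45-19:45 (add 6h to convert from UTC-6).
Finn in UTC: 07:45-11:15, 14:30-16:15 (subtract 2h to convert from UTC+2).
Gita in UTC: 10:45-11:15, 15:15-20:15 (add 1h to convert from UTC-1).
Omar in UTC: 10:45-14:00, 18:15-19:45 (subtract 2h to convert from UTC+2).
Jun ∩ Ravi: 18:15-19:45, 20:15-20:45.
Jun ∩ Ravi ∩ Carol: 18:15-19:15.
Jun ∩ Ravi ∩ Carol ∩ Emeka: 18:15-19:15.
Jun ∩ Ravi ∩ Carol ∩ Emeka ∩ Finn: ∅.
Jun ∩ Ravi ∩ Carol ∩ Emeka ∩ Finn ∩ Gita: ∅.
Jun ∩ Ravi ∩ Carol ∩ Emeka ∩ Finn ∩ Gita ∩ Omar: ∅.
There is no time when everyone is free.
No common window exists, so the longest block is 0 minutes.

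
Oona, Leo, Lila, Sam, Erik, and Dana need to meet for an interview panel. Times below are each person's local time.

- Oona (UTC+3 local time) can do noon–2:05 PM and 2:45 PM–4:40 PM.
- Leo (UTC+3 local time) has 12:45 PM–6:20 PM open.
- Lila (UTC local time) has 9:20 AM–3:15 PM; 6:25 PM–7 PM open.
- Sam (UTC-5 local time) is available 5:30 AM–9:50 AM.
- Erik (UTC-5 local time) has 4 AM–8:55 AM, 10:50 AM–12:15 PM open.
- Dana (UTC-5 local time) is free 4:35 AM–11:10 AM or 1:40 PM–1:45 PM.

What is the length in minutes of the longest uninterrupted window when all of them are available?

115

Oona in UTC: 09:00-11:05, 11:45-13:40 (subtract 3h to convert from UTC+3).
Leo in UTC: 09:45-15:20 (subtract 3h to convert from UTC+3).
Lila in UTC: 09:20-15:15, 18:25-19:00.
Sam in UTC: 10:30-14:50 (add 5h to convert from UTC-5).
Erik in UTC: 09:00-13:55, 15:50-17:15 (add 5h to convert from UTC-5).
Dana in UTC: 09:35-16:10, 18:40-18:45 (add 5h to convert from UTC-5).
Oona ∩ Leo: 09:45-11:05, 11:45-13:40.
Oona ∩ Leo ∩ Lila: 09:45-11:05, 11:45-13:40.
Oona ∩ Leo ∩ Lila ∩ Sam: 10:30-11:05, 11:45-13:40.
Oona ∩ Leo ∩ Lila ∩ Sam ∩ Erik: 10:30-11:05, 11:45-13:40.
Oona ∩ Leo ∩ Lila ∩ Sam ∩ Erik ∩ Dana: 10:30-11:05, 11:45-13:40.
The longest is 11:45-13:40 at 115 minutes.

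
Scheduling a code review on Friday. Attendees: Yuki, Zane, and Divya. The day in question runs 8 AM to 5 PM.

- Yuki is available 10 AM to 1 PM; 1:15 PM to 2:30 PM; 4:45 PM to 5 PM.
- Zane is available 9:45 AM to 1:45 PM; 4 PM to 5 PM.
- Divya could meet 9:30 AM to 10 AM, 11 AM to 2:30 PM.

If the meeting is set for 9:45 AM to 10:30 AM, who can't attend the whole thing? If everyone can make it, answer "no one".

Yuki: not fully free for 09:45-10:30. Zane: free for 09:45-10:30. Divya: not fully free for 09:45-10:30.

Divya, Yuki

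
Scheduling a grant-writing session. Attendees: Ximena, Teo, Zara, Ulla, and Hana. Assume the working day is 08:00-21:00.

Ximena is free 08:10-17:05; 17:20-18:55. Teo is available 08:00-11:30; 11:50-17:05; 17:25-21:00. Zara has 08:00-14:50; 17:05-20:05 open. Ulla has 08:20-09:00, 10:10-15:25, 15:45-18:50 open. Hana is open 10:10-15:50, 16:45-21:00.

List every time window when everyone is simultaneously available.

10:10-11:30, 11:50-14:50, 17:25-18:50

Ximena ∩ Teo: 08:10-11:30, 11:50-17:05, 17:25-18:55.
Ximena ∩ Teo ∩ Zara: 08:10-11:30, 11:50-14:50, 17:25-18:55.
Ximena ∩ Teo ∩ Zara ∩ Ulla: 08:20-09:00, 10:10-11:30, 11:50-14:50, 17:25-18:50.
Ximena ∩ Teo ∩ Zara ∩ Ulla ∩ Hana: 10:10-11:30, 11:50-14:50, 17:25-18:50.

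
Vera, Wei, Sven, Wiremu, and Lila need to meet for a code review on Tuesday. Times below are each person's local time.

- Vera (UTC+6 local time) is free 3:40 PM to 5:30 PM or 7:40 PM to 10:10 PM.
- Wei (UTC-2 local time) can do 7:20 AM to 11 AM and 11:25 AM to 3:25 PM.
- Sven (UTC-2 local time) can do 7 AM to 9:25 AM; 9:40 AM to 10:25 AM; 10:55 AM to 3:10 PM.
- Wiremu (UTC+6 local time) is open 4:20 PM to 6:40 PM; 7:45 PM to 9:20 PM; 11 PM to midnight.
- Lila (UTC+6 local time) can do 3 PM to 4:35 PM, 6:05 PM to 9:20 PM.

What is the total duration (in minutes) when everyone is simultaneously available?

110

Vera in UTC: 09:40-11:30, 13:40-16:10 (subtract 6h to convert from UTC+6).
Wei in UTC: 09:20-13:00, 13:25-17:25 (add 2h to convert from UTC-2).
Sven in UTC: 09:00-11:25, 11:40-12:25, 12:55-17:10 (add 2h to convert from UTC-2).
Wiremu in UTC: 10:20-12:40, 13:45-15:20, 17:00-18:00 (subtract 6h to convert from UTC+6).
Lila in UTC: 09:00-10:35, 12:05-15:20 (subtract 6h to convert from UTC+6).
Vera ∩ Wei: 09:40-11:30, 13:40-16:10.
Vera ∩ Wei ∩ Sven: 09:40-11:25, 13:40-16:10.
Vera ∩ Wei ∩ Sven ∩ Wiremu: 10:20-11:25, 13:45-15:20.
Vera ∩ Wei ∩ Sven ∩ Wiremu ∩ Lila: 10:20-10:35, 13:45-15:20.
So the common availability across everyone is 10:20-10:35, 13:45-15:20.
Summing the common windows: 15 + 95 = 110 minutes.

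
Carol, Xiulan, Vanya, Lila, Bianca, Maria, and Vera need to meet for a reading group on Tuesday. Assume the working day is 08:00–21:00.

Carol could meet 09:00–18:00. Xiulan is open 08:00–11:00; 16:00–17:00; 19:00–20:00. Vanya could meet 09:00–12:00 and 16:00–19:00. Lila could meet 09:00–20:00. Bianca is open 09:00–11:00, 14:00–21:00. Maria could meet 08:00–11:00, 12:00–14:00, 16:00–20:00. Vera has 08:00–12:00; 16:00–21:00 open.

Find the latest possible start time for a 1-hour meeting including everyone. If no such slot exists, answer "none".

16:00

Carol ∩ Xiulan: 09:00-11:00, 16:00-17:00.
Carol ∩ Xiulan ∩ Vanya: 09:00-11:00, 16:00-17:00.
Carol ∩ Xiulan ∩ Vanya ∩ Lila: 09:00-11:00, 16:00-17:00.
Carol ∩ Xiulan ∩ Vanya ∩ Lila ∩ Bianca: 09:00-11:00, 16:00-17:00.
Carol ∩ Xiulan ∩ Vanya ∩ Lila ∩ Bianca ∩ Maria: 09:00-11:00, 16:00-17:00.
Carol ∩ Xiulan ∩ Vanya ∩ Lila ∩ Bianca ∩ Maria ∩ Vera: 09:00-11:00, 16:00-17:00.
The last common window of at least 60 minutes is 16:00-17:00; a 60-minute meeting can start as late as 16:00 and still end by 17:00.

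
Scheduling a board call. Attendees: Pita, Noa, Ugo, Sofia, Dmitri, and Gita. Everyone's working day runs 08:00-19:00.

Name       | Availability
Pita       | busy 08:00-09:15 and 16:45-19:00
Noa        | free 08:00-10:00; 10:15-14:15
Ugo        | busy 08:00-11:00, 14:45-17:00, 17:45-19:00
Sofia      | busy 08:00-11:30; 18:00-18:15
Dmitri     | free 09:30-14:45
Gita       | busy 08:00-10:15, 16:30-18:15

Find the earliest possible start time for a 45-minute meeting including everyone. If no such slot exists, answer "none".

11:30

Pita free: 09:15-16:45 (invert busy blocks within the working day).
Noa free: 08:00-10:00, 10:15-14:15.
Ugo free: 11:00-14:45, 17:00-17:45 (invert busy blocks within the working day).
Sofia free: 11:30-18:00, 18:15-19:00 (invert busy blocks within the working day).
Dmitri free: 09:30-14:45.
Gita free: 10:15-16:30, 18:15-19:00 (invert busy blocks within the working day).
Pita ∩ Noa: 09:15-10:00, 10:15-14:15.
Pita ∩ Noa ∩ Ugo: 11:00-14:15.
Pita ∩ Noa ∩ Ugo ∩ Sofia: 11:30-14:15.
Pita ∩ Noa ∩ Ugo ∩ Sofia ∩ Dmitri: 11:30-14:15.
Pita ∩ Noa ∩ Ugo ∩ Sofia ∩ Dmitri ∩ Gita: 11:30-14:15.
The first common window of at least 45 minutes is 11:30-14:15, so the earliest start is 11:30.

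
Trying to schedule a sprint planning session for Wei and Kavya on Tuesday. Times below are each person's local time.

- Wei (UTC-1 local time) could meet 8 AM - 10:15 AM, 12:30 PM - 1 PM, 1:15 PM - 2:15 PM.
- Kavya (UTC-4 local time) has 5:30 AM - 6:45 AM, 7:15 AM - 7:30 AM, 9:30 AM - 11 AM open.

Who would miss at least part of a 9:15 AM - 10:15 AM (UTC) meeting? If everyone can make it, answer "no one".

Wei in UTC: 09:00-11:15, 13:30-14:00, 14:15-15:15 (add 1h to convert from UTC-1).
Kavya in UTC: 09:30-10:45, 11:15-11:30, 13:30-15:00 (add 4h to convert from UTC-4).
Wei: free for 09:15-10:15. Kavya: not fully free for 09:15-10:15.

Kavya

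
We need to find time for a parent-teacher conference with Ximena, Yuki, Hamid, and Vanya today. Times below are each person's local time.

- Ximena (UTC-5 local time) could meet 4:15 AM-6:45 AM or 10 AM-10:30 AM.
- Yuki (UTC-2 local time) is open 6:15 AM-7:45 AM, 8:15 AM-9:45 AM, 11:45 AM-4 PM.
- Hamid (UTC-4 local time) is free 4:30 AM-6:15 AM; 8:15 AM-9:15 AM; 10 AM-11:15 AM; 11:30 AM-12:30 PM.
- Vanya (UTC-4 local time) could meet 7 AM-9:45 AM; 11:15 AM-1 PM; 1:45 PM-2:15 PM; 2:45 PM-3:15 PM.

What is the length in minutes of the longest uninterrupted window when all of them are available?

Ximena in UTC: 09:15-11:45, 15:00-15:30 (add 5h to convert from UTC-5).
Yuki in UTC: 08:15-09:45, 10:15-11:45, 13:45-18:00 (add 2h to convert from UTC-2).
Hamid in UTC: 08:30-10:15, 12:15-13:15, 14:00-15:15, 15:30-16:30 (add 4h to convert from UTC-4).
Vanya in UTC: 11:00-13:45, 15:15-17:00, 17:45-18:15, 18:45-19:15 (add 4h to convert from UTC-4).
Ximena ∩ Yuki: 09:15-09:45, 10:15-11:45, 15:00-15:30.
Ximena ∩ Yuki ∩ Hamid: 09:15-09:45, 15:00-15:15.
Ximena ∩ Yuki ∩ Hamid ∩ Vanya: ∅.
There is no time when everyone is free.
No common window exists, so the longest block is 0 minutes.

0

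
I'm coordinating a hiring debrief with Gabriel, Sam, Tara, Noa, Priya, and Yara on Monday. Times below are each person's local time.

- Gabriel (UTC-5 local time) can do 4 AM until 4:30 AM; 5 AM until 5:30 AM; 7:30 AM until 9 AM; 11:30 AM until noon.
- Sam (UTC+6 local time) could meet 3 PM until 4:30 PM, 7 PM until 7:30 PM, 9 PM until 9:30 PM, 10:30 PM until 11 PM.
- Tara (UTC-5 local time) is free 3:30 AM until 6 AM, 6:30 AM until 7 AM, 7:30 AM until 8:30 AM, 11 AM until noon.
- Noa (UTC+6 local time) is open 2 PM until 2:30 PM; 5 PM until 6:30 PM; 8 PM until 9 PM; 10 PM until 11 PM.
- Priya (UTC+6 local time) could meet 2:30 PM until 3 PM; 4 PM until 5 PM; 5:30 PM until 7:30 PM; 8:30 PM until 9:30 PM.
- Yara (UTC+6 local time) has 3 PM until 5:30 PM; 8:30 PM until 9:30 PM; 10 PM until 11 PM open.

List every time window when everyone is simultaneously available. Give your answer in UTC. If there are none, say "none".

none

Gabriel in UTC: 09:00-09:30, 10:00-10:30, 12:30-14:00, 16:30-17:00 (add 5h to convert from UTC-5).
Sam in UTC: 09:00-10:30, 13:00-13:30, 15:00-15:30, 16:30-17:00 (subtract 6h to convert from UTC+6).
Tara in UTC: 08:30-11:00, 11:30-12:00, 12:30-13:30, 16:00-17:00 (add 5h to convert from UTC-5).
Noa in UTC: 08:00-08:30, 11:00-12:30, 14:00-15:00, 16:00-17:00 (subtract 6h to convert from UTC+6).
Priya in UTC: 08:30-09:00, 10:00-11:00, 11:30-13:30, 14:30-15:30 (subtract 6h to convert from UTC+6).
Yara in UTC: 09:00-11:30, 14:30-15:30, 16:00-17:00 (subtract 6h to convert from UTC+6).
Gabriel ∩ Sam: 09:00-09:30, 10:00-10:30, 13:00-13:30, 16:30-17:00.
Gabriel ∩ Sam ∩ Tara: 09:00-09:30, 10:00-10:30, 13:00-13:30, 16:30-17:00.
Gabriel ∩ Sam ∩ Tara ∩ Noa: 16:30-17:00.
Gabriel ∩ Sam ∩ Tara ∩ Noa ∩ Priya: ∅.
Gabriel ∩ Sam ∩ Tara ∩ Noa ∩ Priya ∩ Yara: ∅.
There is no time when everyone is free.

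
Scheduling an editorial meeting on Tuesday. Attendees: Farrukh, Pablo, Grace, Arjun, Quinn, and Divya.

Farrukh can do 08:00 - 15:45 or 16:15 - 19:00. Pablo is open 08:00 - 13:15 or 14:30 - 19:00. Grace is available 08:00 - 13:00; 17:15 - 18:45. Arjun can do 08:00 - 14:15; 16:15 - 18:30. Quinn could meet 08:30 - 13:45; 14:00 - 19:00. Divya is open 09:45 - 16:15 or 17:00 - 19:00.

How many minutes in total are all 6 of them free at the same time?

270

Farrukh ∩ Pablo: 08:00-13:15, 14:30-15:45, 16:15-19:00.
Farrukh ∩ Pablo ∩ Grace: 08:00-13:00, 17:15-18:45.
Farrukh ∩ Pablo ∩ Grace ∩ Arjun: 08:00-13:00, 17:15-18:30.
Farrukh ∩ Pablo ∩ Grace ∩ Arjun ∩ Quinn: 08:30-13:00, 17:15-18:30.
Farrukh ∩ Pablo ∩ Grace ∩ Arjun ∩ Quinn ∩ Divya: 09:45-13:00, 17:15-18:30.
Summing the common windows: 195 + 75 = 270 minutes.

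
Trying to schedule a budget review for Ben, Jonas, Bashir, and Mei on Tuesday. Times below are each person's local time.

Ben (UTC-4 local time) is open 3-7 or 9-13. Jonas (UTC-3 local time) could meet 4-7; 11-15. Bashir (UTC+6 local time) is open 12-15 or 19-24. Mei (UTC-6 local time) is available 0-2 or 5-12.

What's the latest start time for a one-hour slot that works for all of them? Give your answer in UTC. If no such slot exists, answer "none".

Ben in UTC: 07:00-11:00, 13:00-17:00 (add 4h to convert from UTC-4).
Jonas in UTC: 07:00-10:00, 14:00-18:00 (add 3h to convert from UTC-3).
Bashir in UTC: 06:00-09:00, 13:00-18:00 (subtract 6h to convert from UTC+6).
Mei in UTC: 06:00-08:00, 11:00-18:00 (add 6h to convert from UTC-6).
Ben ∩ Jonas: 07:00-10:00, 14:00-17:00.
Ben ∩ Jonas ∩ Bashir: 07:00-09:00, 14:00-17:00.
Ben ∩ Jonas ∩ Bashir ∩ Mei: 07:00-08:00, 14:00-17:00.
The last common window of at least 60 minutes is 14:00-17:00; a 60-minute meeting can start as late as 16:00 and still end by 17:00.

16:00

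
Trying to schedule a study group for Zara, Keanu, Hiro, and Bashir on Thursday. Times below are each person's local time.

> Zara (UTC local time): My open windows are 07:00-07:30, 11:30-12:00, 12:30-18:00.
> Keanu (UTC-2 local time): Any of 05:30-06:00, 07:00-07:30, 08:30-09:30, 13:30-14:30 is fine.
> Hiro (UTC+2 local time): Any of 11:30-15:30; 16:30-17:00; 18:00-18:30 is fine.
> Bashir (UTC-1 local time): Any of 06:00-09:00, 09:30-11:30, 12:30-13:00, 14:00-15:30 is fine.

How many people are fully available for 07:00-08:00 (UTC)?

1

Zara in UTC: 07:00-07:30, 11:30-12:00, 12:30-18:00.
Keanu in UTC: 07:30-08:00, 09:00-09:30, 10:30-11:30, 15:30-16:30 (add 2h to convert from UTC-2).
Hiro in UTC: 09:30-13:30, 14:30-15:00, 16:00-16:30 (subtract 2h to convert from UTC+2).
Bashir in UTC: 07:00-10:00, 10:30-12:30, 13:30-14:00, 15:00-16:30 (add 1h to convert from UTC-1).
Bashir can make the full 07:00-08:00 slot — that's 1.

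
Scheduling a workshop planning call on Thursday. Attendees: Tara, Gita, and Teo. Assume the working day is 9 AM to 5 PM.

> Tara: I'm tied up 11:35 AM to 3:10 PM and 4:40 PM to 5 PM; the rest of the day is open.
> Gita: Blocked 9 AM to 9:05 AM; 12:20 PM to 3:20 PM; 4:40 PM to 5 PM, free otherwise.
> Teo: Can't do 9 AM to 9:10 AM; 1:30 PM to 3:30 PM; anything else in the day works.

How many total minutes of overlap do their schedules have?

215

Tara free: 09:00-11:35, 15:10-16:40 (invert busy blocks within the working day).
Gita free: 09:05-12:20, 15:20-16:40 (invert busy blocks within the working day).
Teo free: 09:10-13:30, 15:30-17:00 (invert busy blocks within the working day).
Tara ∩ Gita: 09:05-11:35, 15:20-16:40.
Tara ∩ Gita ∩ Teo: 09:10-11:35, 15:30-16:40.
Summing the common windows: 145 + 70 = 215 minutes.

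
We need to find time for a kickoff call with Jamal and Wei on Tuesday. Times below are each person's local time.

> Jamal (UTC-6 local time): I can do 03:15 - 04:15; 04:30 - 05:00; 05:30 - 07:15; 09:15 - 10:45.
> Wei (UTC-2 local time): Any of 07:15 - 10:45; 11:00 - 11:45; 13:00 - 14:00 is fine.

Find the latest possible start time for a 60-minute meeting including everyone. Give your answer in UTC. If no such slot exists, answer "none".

Jamal in UTC: 09:15-10:15, 10:30-11:00, 11:30-13:15, 15:15-16:45 (add 6h to convert from UTC-6).
Wei in UTC: 09:15-12:45, 13:00-13:45, 15:00-16:00 (add 2h to convert from UTC-2).
Jamal ∩ Wei: 09:15-10:15, 10:30-11:00, 11:30-12:45, 13:00-13:15, 15:15-16:00.
The last common window of at least 60 minutes is 11:30-12:45; a 60-minute meeting can start as late as 11:45 and still end by 12:45.

11:45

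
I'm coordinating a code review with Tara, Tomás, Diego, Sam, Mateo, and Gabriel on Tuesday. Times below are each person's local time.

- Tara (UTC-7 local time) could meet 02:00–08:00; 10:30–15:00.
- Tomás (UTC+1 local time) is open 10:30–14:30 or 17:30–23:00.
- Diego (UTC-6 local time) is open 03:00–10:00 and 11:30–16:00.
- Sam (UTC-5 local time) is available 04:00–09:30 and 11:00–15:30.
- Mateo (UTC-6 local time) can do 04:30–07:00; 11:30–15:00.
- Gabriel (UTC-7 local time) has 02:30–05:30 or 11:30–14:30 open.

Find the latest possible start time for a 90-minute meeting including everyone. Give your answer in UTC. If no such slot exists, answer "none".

Tara in UTC: 09:00-15:00, 17:30-22:00 (add 7h to convert from UTC-7).
Tomás in UTC: 09:30-13:30, 16:30-22:00 (subtract 1h to convert from UTC+1).
Diego in UTC: 09:00-16:00, 17:30-22:00 (add 6h to convert from UTC-6).
Sam in UTC: 09:00-14:30, 16:00-20:30 (add 5h to convert from UTC-5).
Mateo in UTC: 10:30-13:00, 17:30-21:00 (add 6h to convert from UTC-6).
Gabriel in UTC: 09:30-12:30, 18:30-21:30 (add 7h to convert from UTC-7).
Tara ∩ Tomás: 09:30-13:30, 17:30-22:00.
Tara ∩ Tomás ∩ Diego: 09:30-13:30, 17:30-22:00.
Tara ∩ Tomás ∩ Diego ∩ Sam: 09:30-13:30, 17:30-20:30.
Tara ∩ Tomás ∩ Diego ∩ Sam ∩ Mateo: 10:30-13:00, 17:30-20:30.
Tara ∩ Tomás ∩ Diego ∩ Sam ∩ Mateo ∩ Gabriel: 10:30-12:30, 18:30-20:30.
The last common window of at least 90 minutes is 18:30-20:30; a 90-minute meeting can start as late as 19:00 and still end by 20:30.

19:00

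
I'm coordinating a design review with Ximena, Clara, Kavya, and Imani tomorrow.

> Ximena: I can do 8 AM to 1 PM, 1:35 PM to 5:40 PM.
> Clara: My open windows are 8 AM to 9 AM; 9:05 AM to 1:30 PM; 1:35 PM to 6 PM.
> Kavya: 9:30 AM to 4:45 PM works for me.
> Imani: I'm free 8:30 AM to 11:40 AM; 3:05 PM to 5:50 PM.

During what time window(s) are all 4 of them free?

Ximena ∩ Clara: 08:00-09:00, 09:05-13:00, 13:35-17:40.
Ximena ∩ Clara ∩ Kavya: 09:30-13:00, 13:35-16:45.
Ximena ∩ Clara ∩ Kavya ∩ Imani: 09:30-11:40, 15:05-16:45.

09:30-11:40, 15:05-16:45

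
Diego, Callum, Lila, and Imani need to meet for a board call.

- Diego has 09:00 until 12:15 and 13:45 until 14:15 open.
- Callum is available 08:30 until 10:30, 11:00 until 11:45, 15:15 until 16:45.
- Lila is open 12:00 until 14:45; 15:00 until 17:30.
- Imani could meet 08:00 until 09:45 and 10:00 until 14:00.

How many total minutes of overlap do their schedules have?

Diego ∩ Callum: 09:00-10:30, 11:00-11:45.
Diego ∩ Callum ∩ Lila: ∅.
Diego ∩ Callum ∩ Lila ∩ Imani: ∅.
There is no time when everyone is free.
There is no common window, so the total is 0 minutes.

0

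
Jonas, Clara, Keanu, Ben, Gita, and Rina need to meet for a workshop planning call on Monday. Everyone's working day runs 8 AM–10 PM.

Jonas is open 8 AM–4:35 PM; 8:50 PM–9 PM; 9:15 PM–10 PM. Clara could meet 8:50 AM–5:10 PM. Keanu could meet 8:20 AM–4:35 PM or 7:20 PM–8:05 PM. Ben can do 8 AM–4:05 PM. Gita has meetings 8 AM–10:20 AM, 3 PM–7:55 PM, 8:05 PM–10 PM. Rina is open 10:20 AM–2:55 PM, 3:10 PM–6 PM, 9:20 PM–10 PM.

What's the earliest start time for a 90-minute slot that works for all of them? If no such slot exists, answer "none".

Jonas free: 08:00-16:35, 20:50-21:00, 21:15-22:00.
Clara free: 08:50-17:10.
Keanu free: 08:20-16:35, 19:20-20:05.
Ben free: 08:00-16:05.
Gita free: 10:20-15:00, 19:55-20:05 (invert busy blocks within the working day).
Rina free: 10:20-14:55, 15:10-18:00, 21:20-22:00.
Jonas ∩ Clara: 08:50-16:35.
Jonas ∩ Clara ∩ Keanu: 08:50-16:35.
Jonas ∩ Clara ∩ Keanu ∩ Ben: 08:50-16:05.
Jonas ∩ Clara ∩ Keanu ∩ Ben ∩ Gita: 10:20-15:00.
Jonas ∩ Clara ∩ Keanu ∩ Ben ∩ Gita ∩ Rina: 10:20-14:55.
So the common availability across everyone is 10:20-14:55.
The first common window of at least 90 minutes is 10:20-14:55, so the earliest start is 10:20.

10:20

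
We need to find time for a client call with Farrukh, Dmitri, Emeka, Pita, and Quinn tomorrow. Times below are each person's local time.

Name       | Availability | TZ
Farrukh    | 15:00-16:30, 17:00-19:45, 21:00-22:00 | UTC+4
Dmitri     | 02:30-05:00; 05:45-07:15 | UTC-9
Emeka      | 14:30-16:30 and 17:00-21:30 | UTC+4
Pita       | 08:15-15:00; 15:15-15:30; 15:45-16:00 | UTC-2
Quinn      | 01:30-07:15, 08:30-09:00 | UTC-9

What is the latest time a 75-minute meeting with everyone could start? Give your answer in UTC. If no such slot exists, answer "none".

Farrukh in UTC: 11:00-12:30, 13:00-15:45, 17:00-18:00 (subtract 4h to convert from UTC+4).
Dmitri in UTC: 11:30-14:00, 14:45-16:15 (add 9h to convert from UTC-9).
Emeka in UTC: 10:30-12:30, 13:00-17:30 (subtract 4h to convert from UTC+4).
Pita in UTC: 10:15-17:00, 17:15-17:30, 17:45-18:00 (add 2h to convert from UTC-2).
Quinn in UTC: 10:30-16:15, 17:30-18:00 (add 9h to convert from UTC-9).
Farrukh ∩ Dmitri: 11:30-12:30, 13:00-14:00, 14:45-15:45.
Farrukh ∩ Dmitri ∩ Emeka: 11:30-12:30, 13:00-14:00, 14:45-15:45.
Farrukh ∩ Dmitri ∩ Emeka ∩ Pita: 11:30-12:30, 13:00-14:00, 14:45-15:45.
Farrukh ∩ Dmitri ∩ Emeka ∩ Pita ∩ Quinn: 11:30-12:30, 13:00-14:00, 14:45-15:45.
No common window is at least 75 minutes long.

none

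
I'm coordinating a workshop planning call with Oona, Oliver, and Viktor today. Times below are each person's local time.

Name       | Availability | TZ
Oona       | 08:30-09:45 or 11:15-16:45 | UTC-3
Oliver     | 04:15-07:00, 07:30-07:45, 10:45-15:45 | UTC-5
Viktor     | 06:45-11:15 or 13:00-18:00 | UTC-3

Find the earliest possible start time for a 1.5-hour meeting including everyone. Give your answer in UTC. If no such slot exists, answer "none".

Oona in UTC: 11:30-12:45, 14:15-19:45 (add 3h to convert from UTC-3).
Oliver in UTC: 09:15-12:00, 12:30-12:45, 15:45-20:45 (add 5h to convert from UTC-5).
Viktor in UTC: 09:45-14:15, 16:00-21:00 (add 3h to convert from UTC-3).
Oona ∩ Oliver: 11:30-12:00, 12:30-12:45, 15:45-19:45.
Oona ∩ Oliver ∩ Viktor: 11:30-12:00, 12:30-12:45, 16:00-19:45.
The first common window of at least 90 minutes is 16:00-19:45, so the earliest start is 16:00.

16:00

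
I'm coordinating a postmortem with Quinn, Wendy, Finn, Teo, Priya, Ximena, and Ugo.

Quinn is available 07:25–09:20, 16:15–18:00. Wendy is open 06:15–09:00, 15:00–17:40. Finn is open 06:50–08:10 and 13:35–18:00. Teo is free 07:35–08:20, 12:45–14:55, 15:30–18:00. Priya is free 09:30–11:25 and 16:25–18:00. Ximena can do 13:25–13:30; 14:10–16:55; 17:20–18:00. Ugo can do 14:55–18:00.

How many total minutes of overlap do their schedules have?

50

Quinn ∩ Wendy: 07:25-09:00, 16:15-17:40.
Quinn ∩ Wendy ∩ Finn: 07:25-08:10, 16:15-17:40.
Quinn ∩ Wendy ∩ Finn ∩ Teo: 07:35-08:10, 16:15-17:40.
Quinn ∩ Wendy ∩ Finn ∩ Teo ∩ Priya: 16:25-17:40.
Quinn ∩ Wendy ∩ Finn ∩ Teo ∩ Priya ∩ Ximena: 16:25-16:55, 17:20-17:40.
Quinn ∩ Wendy ∩ Finn ∩ Teo ∩ Priya ∩ Ximena ∩ Ugo: 16:25-16:55, 17:20-17:40.
Summing the common windows: 30 + 20 = 50 minutes.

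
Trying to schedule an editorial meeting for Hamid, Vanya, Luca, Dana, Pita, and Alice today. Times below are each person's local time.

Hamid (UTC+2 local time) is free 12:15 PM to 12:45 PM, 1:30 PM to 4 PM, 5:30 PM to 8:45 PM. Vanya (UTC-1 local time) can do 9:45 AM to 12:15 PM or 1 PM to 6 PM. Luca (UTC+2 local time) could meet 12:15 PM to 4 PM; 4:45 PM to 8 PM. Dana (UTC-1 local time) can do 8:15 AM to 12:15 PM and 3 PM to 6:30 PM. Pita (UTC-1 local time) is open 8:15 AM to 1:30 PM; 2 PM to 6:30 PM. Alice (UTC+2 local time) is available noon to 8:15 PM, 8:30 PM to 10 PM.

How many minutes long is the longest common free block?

120

Hamid in UTC: 10:15-10:45, 11:30-14:00, 15:30-18:45 (subtract 2h to convert from UTC+2).
Vanya in UTC: 10:45-13:15, 14:00-19:00 (add 1h to convert from UTC-1).
Luca in UTC: 10:15-14:00, 14:45-18:00 (subtract 2h to convert from UTC+2).
Dana in UTC: 09:15-13:15, 16:00-19:30 (add 1h to convert from UTC-1).
Pita in UTC: 09:15-14:30, 15:00-19:30 (add 1h to convert from UTC-1).
Alice in UTC: 10:00-18:15, 18:30-20:00 (subtract 2h to convert from UTC+2).
Hamid ∩ Vanya: 11:30-13:15, 15:30-18:45.
Hamid ∩ Vanya ∩ Luca: 11:30-13:15, 15:30-18:00.
Hamid ∩ Vanya ∩ Luca ∩ Dana: 11:30-13:15, 16:00-18:00.
Hamid ∩ Vanya ∩ Luca ∩ Dana ∩ Pita: 11:30-13:15, 16:00-18:00.
Hamid ∩ Vanya ∩ Luca ∩ Dana ∩ Pita ∩ Alice: 11:30-13:15, 16:00-18:00.
Those are the intersection windows.
The longest is 16:00-18:00 at 120 minutes.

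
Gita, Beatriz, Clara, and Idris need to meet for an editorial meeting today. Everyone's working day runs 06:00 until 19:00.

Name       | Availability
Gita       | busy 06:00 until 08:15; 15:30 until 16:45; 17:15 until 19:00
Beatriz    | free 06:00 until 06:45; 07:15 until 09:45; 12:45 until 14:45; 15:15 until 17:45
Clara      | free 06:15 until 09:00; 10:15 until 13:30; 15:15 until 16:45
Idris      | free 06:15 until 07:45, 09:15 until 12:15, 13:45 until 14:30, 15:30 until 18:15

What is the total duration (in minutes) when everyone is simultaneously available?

0

Gita free: 08:15-15:30, 16:45-17:15 (invert busy blocks within the working day).
Beatriz free: 06:00-06:45, 07:15-09:45, 12:45-14:45, 15:15-17:45.
Clara free: 06:15-09:00, 10:15-13:30, 15:15-16:45.
Idris free: 06:15-07:45, 09:15-12:15, 13:45-14:30, 15:30-18:15.
Gita ∩ Beatriz: 08:15-09:45, 12:45-14:45, 15:15-15:30, 16:45-17:15.
Gita ∩ Beatriz ∩ Clara: 08:15-09:00, 12:45-13:30, 15:15-15:30.
Gita ∩ Beatriz ∩ Clara ∩ Idris: ∅.
There is no time when everyone is free.
There is no common window, so the total is 0 minutes.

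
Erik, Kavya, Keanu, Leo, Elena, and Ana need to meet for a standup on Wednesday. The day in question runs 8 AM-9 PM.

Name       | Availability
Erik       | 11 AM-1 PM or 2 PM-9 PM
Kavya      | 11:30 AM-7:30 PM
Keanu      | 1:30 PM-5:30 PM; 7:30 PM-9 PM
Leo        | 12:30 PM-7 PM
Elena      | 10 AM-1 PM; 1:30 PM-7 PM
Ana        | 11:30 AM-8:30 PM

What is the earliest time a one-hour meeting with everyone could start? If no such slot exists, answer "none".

Erik ∩ Kavya: 11:30-13:00, 14:00-19:30.
Erik ∩ Kavya ∩ Keanu: 14:00-17:30.
Erik ∩ Kavya ∩ Keanu ∩ Leo: 14:00-17:30.
Erik ∩ Kavya ∩ Keanu ∩ Leo ∩ Elena: 14:00-17:30.
Erik ∩ Kavya ∩ Keanu ∩ Leo ∩ Elena ∩ Ana: 14:00-17:30.
The first common window of at least 60 minutes is 14:00-17:30, so the earliest start is 14:00.

14:00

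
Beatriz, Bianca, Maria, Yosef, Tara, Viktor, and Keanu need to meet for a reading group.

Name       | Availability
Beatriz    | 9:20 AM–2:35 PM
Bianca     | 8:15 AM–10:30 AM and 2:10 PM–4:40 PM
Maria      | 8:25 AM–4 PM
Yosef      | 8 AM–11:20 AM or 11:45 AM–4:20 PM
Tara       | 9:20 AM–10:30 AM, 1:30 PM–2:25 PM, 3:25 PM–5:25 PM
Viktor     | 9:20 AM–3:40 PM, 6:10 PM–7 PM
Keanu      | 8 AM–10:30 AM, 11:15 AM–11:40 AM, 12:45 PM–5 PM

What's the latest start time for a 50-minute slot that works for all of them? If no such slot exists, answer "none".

Beatriz ∩ Bianca: 09:20-10:30, 14:10-14:35.
Beatriz ∩ Bianca ∩ Maria: 09:20-10:30, 14:10-14:35.
Beatriz ∩ Bianca ∩ Maria ∩ Yosef: 09:20-10:30, 14:10-14:35.
Beatriz ∩ Bianca ∩ Maria ∩ Yosef ∩ Tara: 09:20-10:30, 14:10-14:25.
Beatriz ∩ Bianca ∩ Maria ∩ Yosef ∩ Tara ∩ Viktor: 09:20-10:30, 14:10-14:25.
Beatriz ∩ Bianca ∩ Maria ∩ Yosef ∩ Tara ∩ Viktor ∩ Keanu: 09:20-10:30, 14:10-14:25.
The last common window of at least 50 minutes is 09:20-10:30; a 50-minute meeting can start as late as 09:40 and still end by 10:30.

09:40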